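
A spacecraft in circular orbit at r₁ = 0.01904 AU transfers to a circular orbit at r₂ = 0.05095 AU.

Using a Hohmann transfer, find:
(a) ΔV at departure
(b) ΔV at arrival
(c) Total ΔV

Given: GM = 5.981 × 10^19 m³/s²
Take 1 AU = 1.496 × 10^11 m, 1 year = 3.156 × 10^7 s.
r₁ = 0.01904 AU = 2.84838 × 10^9 m
r₂ = 0.05095 AU = 7.62212 × 10^9 m
GM = 5.981 × 10^19 m³/s²
Transfer ellipse: a_t = (r₁ + r₂)/2 = 5.23525 × 10^9 m
Circular speed at r₁: v₁ = √(GM/r₁) = 144906 m/s
Transfer speed at r₁ (periapsis): v₁ₜ = √(GM(2/r₁ − 1/a_t)) = 174846 m/s
(a) ΔV₁ = v₁ₜ − v₁ = 29940 m/s ≈ 6.316 AU/year
Circular speed at r₂: v₂ = √(GM/r₂) = 88582.7 m/s
Transfer speed at r₂ (apoapsis): v₂ₜ = √(GM(2/r₂ − 1/a_t)) = 65340.1 m/s
(b) ΔV₂ = v₂ − v₂ₜ = 23242.7 m/s ≈ 4.903 AU/year
(c) ΔV_total = ΔV₁ + ΔV₂ = 53182.7 m/s ≈ 11.22 AU/year

Final answer:
(a) ΔV₁ = 6.316 AU/year
(b) ΔV₂ = 4.903 AU/year
(c) ΔV_total = 11.22 AU/year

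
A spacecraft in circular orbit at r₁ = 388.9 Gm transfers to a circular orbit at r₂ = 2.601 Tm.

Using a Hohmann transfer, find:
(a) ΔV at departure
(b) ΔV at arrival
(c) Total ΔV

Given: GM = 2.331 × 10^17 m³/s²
r₁ = 388.9 Gm = 3.889 × 10^11 m
r₂ = 2.601 Tm = 2.601 × 10^12 m
GM = 2.331 × 10^17 m³/s²
Transfer ellipse: a_t = (r₁ + r₂)/2 = 1.49495 × 10^12 m
Circular speed at r₁: v₁ = √(GM/r₁) = 774.198 m/s
Transfer speed at r₁ (periapsis): v₁ₜ = √(GM(2/r₁ − 1/a_t)) = 1021.2 m/s
(a) ΔV₁ = v₁ₜ − v₁ = 246.998 m/s ≈ 247 m/s
Circular speed at r₂: v₂ = √(GM/r₂) = 299.365 m/s
Transfer speed at r₂ (apoapsis): v₂ₜ = √(GM(2/r₂ − 1/a_t)) = 152.689 m/s
(b) ΔV₂ = v₂ − v₂ₜ = 146.676 m/s ≈ 146.7 m/s
(c) ΔV_total = ΔV₁ + ΔV₂ = 393.674 m/s ≈ 393.7 m/s

Final answer:
(a) ΔV₁ = 247 m/s
(b) ΔV₂ = 146.7 m/s
(c) ΔV_total = 393.7 m/s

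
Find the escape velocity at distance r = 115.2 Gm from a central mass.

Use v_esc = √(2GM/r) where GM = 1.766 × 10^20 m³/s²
r = 115.2 Gm = 1.152 × 10^11 m
GM = 1.766 × 10^20 m³/s²
2GM/r = 2 × (1.766 × 10^20) / (1.152 × 10^11) = 3.06597 × 10^9 m²/s²
v_esc = √(2GM/r) = 55371.2 m/s ≈ 55.37 km/s

Final answer: 55.37 km/s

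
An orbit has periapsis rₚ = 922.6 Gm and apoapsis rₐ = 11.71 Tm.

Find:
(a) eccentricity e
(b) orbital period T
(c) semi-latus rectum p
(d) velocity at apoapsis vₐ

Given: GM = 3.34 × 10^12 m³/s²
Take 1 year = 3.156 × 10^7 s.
rₚ = 922.6 Gm = 9.226 × 10^11 m
rₐ = 11.71 Tm = 1.171 × 10^13 m
GM = 3.34 × 10^12 m³/s²
a = (rₚ + rₐ)/2 = 6.3163 × 10^12 m
e = (rₐ − rₚ)/(rₐ + rₚ) = (1.07874 × 10^13) / (1.26326 × 10^13) = 0.853933
(a) e = 0.853933 ≈ 0.8539
(b) a³ = 2.51993 × 10^38 m³;  T = 2π √(a³/GM) = 2π × 8.68602 × 10^12 s = 5.45759 × 10^13 s ≈ 1.729 × 10^6 years
(c) 1 − e² = 0.270798;  p = a(1 − e²) = 6.3163 × 10^12 × 0.270798 = 1.71044 × 10^12 m ≈ 1.71 Tm
(d) vₐ² = GM (2/rₐ − 1/a) = 3.34 × 10^12 × (1.70794 × 10^-13 − 1.58321 × 10^-13) = 0.041662 m²/s²;  vₐ = 0.204113 m/s ≈ 0.2041 m/s

Final answer:
(a) eccentricity e = 0.8539
(b) orbital period T = 1.729 × 10^6 years
(c) semi-latus rectum p = 1.71 Tm
(d) velocity at apoapsis vₐ = 0.2041 m/s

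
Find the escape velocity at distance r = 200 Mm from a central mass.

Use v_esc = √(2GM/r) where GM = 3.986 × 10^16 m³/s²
r = 200 Mm = 2 × 10^8 m
GM = 3.986 × 10^16 m³/s²
2GM/r = 2 × (3.986 × 10^16) / (2 × 10^8) = 3.986 × 10^8 m²/s²
v_esc = √(2GM/r) = 19965 m/s ≈ 19.96 km/s

Final answer: 19.96 km/s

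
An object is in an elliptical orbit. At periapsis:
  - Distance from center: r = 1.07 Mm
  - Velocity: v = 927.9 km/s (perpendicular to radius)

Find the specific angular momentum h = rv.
r = 1.07 Mm = 1.07 × 10^6 m
v = 927.9 km/s = 927900 m/s
h = rv = 1.07 × 10^6 × 927900 = 9.92853 × 10^11 m²/s ≈ 9.929 × 10^11 m²/s

Final answer: h = 9.929 × 10^11 m²/s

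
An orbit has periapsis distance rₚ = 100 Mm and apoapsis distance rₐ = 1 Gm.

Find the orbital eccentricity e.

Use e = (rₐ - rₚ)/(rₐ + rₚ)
rₚ = 100 Mm = 1 × 10^8 m
rₐ = 1 Gm = 1 × 10^9 m
rₐ − rₚ = 9 × 10^8 m
rₐ + rₚ = 1.1 × 10^9 m
e = (rₐ − rₚ)/(rₐ + rₚ) = 0.818182

Final answer: e = 0.8182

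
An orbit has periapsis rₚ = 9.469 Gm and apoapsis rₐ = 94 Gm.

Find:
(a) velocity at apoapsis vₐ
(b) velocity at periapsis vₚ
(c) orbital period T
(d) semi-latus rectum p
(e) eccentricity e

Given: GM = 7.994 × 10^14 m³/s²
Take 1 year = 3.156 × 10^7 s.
rₚ = 9.469 Gm = 9.469 × 10^9 m
rₐ = 94 Gm = 9.4 × 10^10 m
GM = 7.994 × 10^14 m³/s²
a = (rₚ + rₐ)/2 = 5.17345 × 10^10 m
e = (rₐ − rₚ)/(rₐ + rₚ) = (8.4531 × 10^10) / (1.03469 × 10^11) = 0.816969
(a) vₐ² = GM (2/rₐ − 1/a) = 7.994 × 10^14 × (2.12766 × 10^-11 − 1.93295 × 10^-11) = 1556.54 m²/s²;  vₐ = 39.453 m/s ≈ 39.45 m/s
(b) vₚ² = GM (2/rₚ − 1/a) = 7.994 × 10^14 × (2.11216 × 10^-10 − 1.93295 × 10^-11) = 153394 m²/s²;  vₚ = 391.655 m/s ≈ 391.7 m/s
(c) a³ = 1.38465 × 10^32 m³;  T = 2π √(a³/GM) = 2π × 4.16187 × 10^8 s = 2.61498 × 10^9 s ≈ 82.86 years
(d) 1 − e² = 0.332561;  p = a(1 − e²) = 5.17345 × 10^10 × 0.332561 = 1.72049 × 10^10 m ≈ 17.2 Gm
(e) e = 0.816969 ≈ 0.817

Final answer:
(a) velocity at apoapsis vₐ = 39.45 m/s
(b) velocity at periapsis vₚ = 391.7 m/s
(c) orbital period T = 82.86 years
(d) semi-latus rectum p = 17.2 Gm
(e) eccentricity e = 0.817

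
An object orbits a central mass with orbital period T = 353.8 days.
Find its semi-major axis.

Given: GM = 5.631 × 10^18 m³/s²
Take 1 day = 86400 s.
T = 353.8 days = 3.05683 × 10^7 s
GM = 5.631 × 10^18 m³/s²
Kepler's third law: a³ = GM T² / (4π²)
T² = 9.34422 × 10^14 s²
a³ = (5.631 × 10^18) × (9.34422 × 10^14) / (4π²) = 1.33281 × 10^32 m³
a = (a³)^(1/3) = 5.10806 × 10^10 m ≈ 51.08 Gm

Final answer: 51.08 Gm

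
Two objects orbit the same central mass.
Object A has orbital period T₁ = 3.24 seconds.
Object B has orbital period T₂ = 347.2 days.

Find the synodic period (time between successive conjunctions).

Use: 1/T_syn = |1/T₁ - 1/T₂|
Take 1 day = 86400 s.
T₁ = 3.24 seconds
T₂ = 347.2 days = 2.99981 × 10^7 s
1/T₁ = 0.308642 s⁻¹
1/T₂ = 3.33355 × 10^-8 s⁻¹
|1/T₁ − 1/T₂| = 0.308642 s⁻¹
T_syn = 1 / |1/T₁ − 1/T₂| = 3.24 s ≈ 3.24 seconds

Final answer: T_syn = 3.24 seconds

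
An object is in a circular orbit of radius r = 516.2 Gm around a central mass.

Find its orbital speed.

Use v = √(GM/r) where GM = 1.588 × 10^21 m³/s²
r = 516.2 Gm = 5.162 × 10^11 m
GM = 1.588 × 10^21 m³/s²
GM/r = (1.588 × 10^21) / (5.162 × 10^11) = 3.07633 × 10^9 m²/s²
v = √(GM/r) = 55464.6 m/s ≈ 55.46 km/s

Final answer: 55.46 km/s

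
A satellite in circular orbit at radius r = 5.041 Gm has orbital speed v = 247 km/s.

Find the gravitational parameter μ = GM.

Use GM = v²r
r = 5.041 Gm = 5.041 × 10^9 m
v = 247 km/s = 247000 m/s
v² = 6.1009 × 10^10 m²/s²
GM = v²r = 6.1009 × 10^10 × 5.041 × 10^9 = 3.07546 × 10^20 m³/s²
GM ≈ 3.075 × 10^20 m³/s²

Final answer: GM = 3.075 × 10^20 m³/s²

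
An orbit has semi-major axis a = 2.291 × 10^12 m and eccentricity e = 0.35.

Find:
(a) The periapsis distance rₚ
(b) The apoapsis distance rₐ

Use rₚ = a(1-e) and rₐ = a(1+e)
a = 2.291 × 10^12 m
e = 0.35:  1 − e = 0.65,  1 + e = 1.35
(a) rₚ = a(1 − e) = 2.291 × 10^12 m × 0.65 = 1.48915 × 10^12 m ≈ 1.489 × 10^12 m
(b) rₐ = a(1 + e) = 2.291 × 10^12 m × 1.35 = 3.09285 × 10^12 m ≈ 3.093 × 10^12 m

Final answer:
(a) rₚ = 1.489 × 10^12 m
(b) rₐ = 3.093 × 10^12 m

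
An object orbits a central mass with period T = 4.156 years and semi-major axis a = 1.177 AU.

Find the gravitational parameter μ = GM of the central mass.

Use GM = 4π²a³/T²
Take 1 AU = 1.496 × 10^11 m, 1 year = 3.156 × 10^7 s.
T = 4.156 years = 1.31163 × 10^8 s
a = 1.177 AU = 1.76079 × 10^11 m
a³ = 5.45914 × 10^33 m³
T² = 1.72038 × 10^16 s²
GM = 4π² × (5.45914 × 10^33) / (1.72038 × 10^16) = 1.25273 × 10^19 m³/s²
GM ≈ 1.253 × 10^19 m³/s²

Final answer: GM = 1.253 × 10^19 m³/s²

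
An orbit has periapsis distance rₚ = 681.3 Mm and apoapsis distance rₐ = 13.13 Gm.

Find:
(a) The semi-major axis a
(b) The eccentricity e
rₚ = 681.3 Mm = 6.813 × 10^8 m
rₐ = 13.13 Gm = 1.313 × 10^10 m
(a) a = (rₚ + rₐ)/2 = 6.90565 × 10^9 m ≈ 6.906 Gm
(b) e = (rₐ − rₚ)/(rₐ + rₚ) = (1.24487 × 10^10) / (1.38113 × 10^10) = 0.901342

Final answer:
(a) a = 6.906 Gm
(b) e = 0.9013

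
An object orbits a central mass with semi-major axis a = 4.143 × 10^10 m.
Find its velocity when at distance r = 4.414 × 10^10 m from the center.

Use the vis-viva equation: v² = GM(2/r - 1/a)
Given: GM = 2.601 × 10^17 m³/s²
a = 4.143 × 10^10 m
r = 4.414 × 10^10 m
GM = 2.601 × 10^17 m³/s²
2/r − 1/a = 4.53104 × 10^-11 − 2.41371 × 10^-11 = 2.11733 × 10^-11 m⁻¹
v² = GM (2/r − 1/a) = 5.50717 × 10^6 m²/s²
v = 2346.74 m/s ≈ 2.347 km/s

Final answer: 2.347 km/s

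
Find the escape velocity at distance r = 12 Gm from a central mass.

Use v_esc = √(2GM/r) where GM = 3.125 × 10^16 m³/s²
r = 12 Gm = 1.2 × 10^10 m
GM = 3.125 × 10^16 m³/s²
2GM/r = 2 × (3.125 × 10^16) / (1.2 × 10^10) = 5.20833 × 10^6 m²/s²
v_esc = √(2GM/r) = 2282.18 m/s ≈ 2.282 km/s

Final answer: 2.282 km/s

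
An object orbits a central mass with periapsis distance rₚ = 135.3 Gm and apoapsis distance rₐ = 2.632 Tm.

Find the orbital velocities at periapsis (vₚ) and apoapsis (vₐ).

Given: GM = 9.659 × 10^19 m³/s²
rₚ = 135.3 Gm = 1.353 × 10^11 m
rₐ = 2.632 Tm = 2.632 × 10^12 m
GM = 9.659 × 10^19 m³/s²
a = (rₚ + rₐ)/2 = 1.38365 × 10^12 m
Vis-viva: v² = GM (2/r − 1/a)
vₚ² = 9.659 × 10^19 × (1.4782 × 10^-11 − 7.22726 × 10^-13) = 1.35798 × 10^9 m²/s²
vₚ = 36850.8 m/s ≈ 36.85 km/s
vₐ² = 9.659 × 10^19 × (7.59878 × 10^-13 − 7.22726 × 10^-13) = 3.58854 × 10^6 m²/s²
vₐ = 1894.34 m/s ≈ 1.894 km/s

Final answer: vₚ = 36.85 km/s, vₐ = 1.894 km/s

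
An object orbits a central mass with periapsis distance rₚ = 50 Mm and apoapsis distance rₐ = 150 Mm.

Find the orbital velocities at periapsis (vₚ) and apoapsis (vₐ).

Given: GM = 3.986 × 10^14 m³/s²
rₚ = 50 Mm = 5 × 10^7 m
rₐ = 150 Mm = 1.5 × 10^8 m
GM = 3.986 × 10^14 m³/s²
a = (rₚ + rₐ)/2 = 1 × 10^8 m
Vis-viva: v² = GM (2/r − 1/a)
vₚ² = 3.986 × 10^14 × (4 × 10^-8 − 1 × 10^-8) = 1.1958 × 10^7 m²/s²
vₚ = 3458.03 m/s ≈ 3.458 km/s
vₐ² = 3.986 × 10^14 × (1.33333 × 10^-8 − 1 × 10^-8) = 1.32867 × 10^6 m²/s²
vₐ = 1152.68 m/s ≈ 1.153 km/s

Final answer: vₚ = 3.458 km/s, vₐ = 1.153 km/s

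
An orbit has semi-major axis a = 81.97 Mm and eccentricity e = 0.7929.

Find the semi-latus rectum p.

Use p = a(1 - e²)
a = 81.97 Mm = 8.197 × 10^7 m
e = 0.7929,  e² = 0.62869,  1 − e² = 0.37131
p = a(1 − e²) = 8.197 × 10^7 m × 0.37131 = 3.04362 × 10^7 m ≈ 30.44 Mm

Final answer: p = 30.44 Mm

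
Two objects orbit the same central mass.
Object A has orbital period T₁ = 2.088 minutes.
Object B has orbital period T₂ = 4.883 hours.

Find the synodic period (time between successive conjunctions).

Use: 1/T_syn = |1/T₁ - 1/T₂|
T₁ = 2.088 minutes = 125.28 s
T₂ = 4.883 hours = 17578.8 s
1/T₁ = 0.00798212 s⁻¹
1/T₂ = 5.68867 × 10^-5 s⁻¹
|1/T₁ − 1/T₂| = 0.00792523 s⁻¹
T_syn = 1 / |1/T₁ − 1/T₂| = 126.179 s ≈ 2.103 minutes

Final answer: T_syn = 2.103 minutes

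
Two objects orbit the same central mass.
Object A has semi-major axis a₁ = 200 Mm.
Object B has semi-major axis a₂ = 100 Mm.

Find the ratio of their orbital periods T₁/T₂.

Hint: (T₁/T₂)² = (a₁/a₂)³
a₁ = 200 Mm = 2 × 10^8 m
a₂ = 100 Mm = 1 × 10^8 m
a₁/a₂ = 2
T₁/T₂ = (a₁/a₂)^(3/2) = (2)^1.5 = 2.82843

Final answer: T₁/T₂ = 2.828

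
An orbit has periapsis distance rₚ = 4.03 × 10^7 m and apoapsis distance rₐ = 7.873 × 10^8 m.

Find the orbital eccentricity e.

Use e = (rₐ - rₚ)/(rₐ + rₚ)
rₚ = 4.03 × 10^7 m
rₐ = 7.873 × 10^8 m
rₐ − rₚ = 7.47 × 10^8 m
rₐ + rₚ = 8.276 × 10^8 m
e = (rₐ − rₚ)/(rₐ + rₚ) = 0.90261

Final answer: e = 0.9026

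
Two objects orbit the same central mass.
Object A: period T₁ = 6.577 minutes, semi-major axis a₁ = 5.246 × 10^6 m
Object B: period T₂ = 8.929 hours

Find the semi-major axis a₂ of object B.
T₁ = 6.577 minutes = 394.62 s
T₂ = 8.929 hours = 32144.4 s
a₁ = 5.246 × 10^6 m
Kepler's third law: (T₂/T₁)² = (a₂/a₁)³  ⇒  a₂ = a₁ (T₂/T₁)^(2/3)
T₂/T₁ = 81.4566
(T₂/T₁)^(2/3) = 18.791
a₂ = 5.246 × 10^6 m × 18.791 = 9.85778 × 10^7 m ≈ 9.858 × 10^7 m

Final answer: a₂ = 9.858 × 10^7 m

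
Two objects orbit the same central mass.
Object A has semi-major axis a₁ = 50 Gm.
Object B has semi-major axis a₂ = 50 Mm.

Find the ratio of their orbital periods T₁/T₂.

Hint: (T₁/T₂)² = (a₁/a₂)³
a₁ = 50 Gm = 5 × 10^10 m
a₂ = 50 Mm = 5 × 10^7 m
a₁/a₂ = 1000
T₁/T₂ = (a₁/a₂)^(3/2) = (1000)^1.5 = 31622.8

Final answer: T₁/T₂ = 3.162 × 10^4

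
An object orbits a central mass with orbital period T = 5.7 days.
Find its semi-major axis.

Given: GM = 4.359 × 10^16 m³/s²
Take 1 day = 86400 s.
T = 5.7 days = 492480 s
GM = 4.359 × 10^16 m³/s²
Kepler's third law: a³ = GM T² / (4π²)
T² = 2.42537 × 10^11 s²
a³ = (4.359 × 10^16) × (2.42537 × 10^11) / (4π²) = 2.67796 × 10^26 m³
a = (a³)^(1/3) = 6.44567 × 10^8 m ≈ 644.6 Mm

Final answer: 644.6 Mm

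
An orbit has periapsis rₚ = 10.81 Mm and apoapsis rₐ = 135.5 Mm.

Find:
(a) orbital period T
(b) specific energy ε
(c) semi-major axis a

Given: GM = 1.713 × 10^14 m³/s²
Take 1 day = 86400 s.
rₚ = 10.81 Mm = 1.081 × 10^7 m
rₐ = 135.5 Mm = 1.355 × 10^8 m
GM = 1.713 × 10^14 m³/s²
a = (rₚ + rₐ)/2 = 7.3155 × 10^7 m
e = (rₐ − rₚ)/(rₐ + rₚ) = (1.2469 × 10^8) / (1.4631 × 10^8) = 0.852232
(a) a³ = 3.915 × 10^23 m³;  T = 2π √(a³/GM) = 2π × 47806.5 s = 300377 s ≈ 3.477 days
(b) 2a = 1.4631 × 10^8 m;  ε = −GM/(2a) = -1.1708 × 10^6 J/kg ≈ -1.171 MJ/kg
(c) a = 7.3155 × 10^7 m ≈ 73.16 Mm

Final answer:
(a) orbital period T = 3.477 days
(b) specific energy ε = -1.171 MJ/kg
(c) semi-major axis a = 73.16 Mm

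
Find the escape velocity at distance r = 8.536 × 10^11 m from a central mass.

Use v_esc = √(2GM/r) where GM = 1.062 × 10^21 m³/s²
r = 8.536 × 10^11 m
GM = 1.062 × 10^21 m³/s²
2GM/r = 2 × (1.062 × 10^21) / (8.536 × 10^11) = 2.48828 × 10^9 m²/s²
v_esc = √(2GM/r) = 49882.7 m/s ≈ 49.88 km/s

Final answer: 49.88 km/s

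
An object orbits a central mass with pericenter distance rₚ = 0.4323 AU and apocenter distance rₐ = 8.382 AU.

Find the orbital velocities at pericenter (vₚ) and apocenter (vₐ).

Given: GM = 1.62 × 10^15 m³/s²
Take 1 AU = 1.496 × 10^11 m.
rₚ = 0.4323 AU = 6.46721 × 10^10 m
rₐ = 8.382 AU = 1.25395 × 10^12 m
GM = 1.62 × 10^15 m³/s²
a = (rₚ + rₐ)/2 = 6.5931 × 10^11 m
Vis-viva: v² = GM (2/r − 1/a)
vₚ² = 1.62 × 10^15 × (3.09252 × 10^-11 − 1.51674 × 10^-12) = 47641.8 m²/s²
vₚ = 218.27 m/s ≈ 218.3 m/s
vₐ² = 1.62 × 10^15 × (1.59496 × 10^-12 − 1.51674 × 10^-12) = 126.725 m²/s²
vₐ = 11.2572 m/s ≈ 11.26 m/s

Final answer: vₚ = 218.3 m/s, vₐ = 11.26 m/s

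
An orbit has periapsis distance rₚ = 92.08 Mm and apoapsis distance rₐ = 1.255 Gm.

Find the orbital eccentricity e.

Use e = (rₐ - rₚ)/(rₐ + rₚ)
rₚ = 92.08 Mm = 9.208 × 10^7 m
rₐ = 1.255 Gm = 1.255 × 10^9 m
rₐ − rₚ = 1.16292 × 10^9 m
rₐ + rₚ = 1.34708 × 10^9 m
e = (rₐ − rₚ)/(rₐ + rₚ) = 0.863289

Final answer: e = 0.8633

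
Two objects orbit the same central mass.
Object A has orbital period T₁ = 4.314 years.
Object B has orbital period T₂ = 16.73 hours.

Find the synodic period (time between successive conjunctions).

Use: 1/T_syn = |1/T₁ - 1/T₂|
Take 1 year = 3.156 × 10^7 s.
T₁ = 4.314 years = 1.3615 × 10^8 s
T₂ = 16.73 hours = 60228 s
1/T₁ = 7.34485 × 10^-9 s⁻¹
1/T₂ = 1.66036 × 10^-5 s⁻¹
|1/T₁ − 1/T₂| = 1.65962 × 10^-5 s⁻¹
T_syn = 1 / |1/T₁ − 1/T₂| = 60254.7 s ≈ 16.74 hours

Final answer: T_syn = 16.74 hours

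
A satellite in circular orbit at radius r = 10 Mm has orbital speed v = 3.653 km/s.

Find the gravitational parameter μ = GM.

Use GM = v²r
r = 10 Mm = 1 × 10^7 m
v = 3.653 km/s = 3653 m/s
v² = 1.33444 × 10^7 m²/s²
GM = v²r = 1.33444 × 10^7 × 1 × 10^7 = 1.33444 × 10^14 m³/s²
GM ≈ 1.334 × 10^14 m³/s²

Final answer: GM = 1.334 × 10^14 m³/s²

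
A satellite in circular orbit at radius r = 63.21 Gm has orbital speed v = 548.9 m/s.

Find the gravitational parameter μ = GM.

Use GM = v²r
r = 63.21 Gm = 6.321 × 10^10 m
v = 548.9 m/s
v² = 301291 m²/s²
GM = v²r = 301291 × 6.321 × 10^10 = 1.90446 × 10^16 m³/s²
GM ≈ 1.904 × 10^16 m³/s²

Final answer: GM = 1.904 × 10^16 m³/s²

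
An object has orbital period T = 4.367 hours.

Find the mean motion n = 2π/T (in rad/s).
T = 4.367 hours = 15721.2 s
n = 2π / 15721.2 s = 0.000399663 rad/s ≈ 0.0003997 rad/s

Final answer: n = 0.0003997 rad/s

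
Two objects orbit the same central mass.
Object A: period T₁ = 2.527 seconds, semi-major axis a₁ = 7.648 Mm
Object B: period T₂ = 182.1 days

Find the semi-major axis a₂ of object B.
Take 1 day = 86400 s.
T₁ = 2.527 seconds
T₂ = 182.1 days = 1.57334 × 10^7 s
a₁ = 7.648 Mm = 7.648 × 10^6 m
Kepler's third law: (T₂/T₁)² = (a₂/a₁)³  ⇒  a₂ = a₁ (T₂/T₁)^(2/3)
T₂/T₁ = 6.22613 × 10^6
(T₂/T₁)^(2/3) = 33843.8
a₂ = 7.648 × 10^6 m × 33843.8 = 2.58837 × 10^11 m ≈ 258.8 Gm

Final answer: a₂ = 258.8 Gm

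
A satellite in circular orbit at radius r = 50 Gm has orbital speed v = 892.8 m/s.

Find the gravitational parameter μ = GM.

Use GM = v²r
r = 50 Gm = 5 × 10^10 m
v = 892.8 m/s
v² = 797092 m²/s²
GM = v²r = 797092 × 5 × 10^10 = 3.98546 × 10^16 m³/s²
GM ≈ 3.985 × 10^16 m³/s²

Final answer: GM = 3.985 × 10^16 m³/s²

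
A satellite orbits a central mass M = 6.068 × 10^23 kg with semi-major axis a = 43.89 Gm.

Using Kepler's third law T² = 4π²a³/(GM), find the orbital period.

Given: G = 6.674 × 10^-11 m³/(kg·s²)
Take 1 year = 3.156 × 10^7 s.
M = 6.068 × 10^23 kg
GM = G × M = 6.674 × 10^-11 × 6.068 × 10^23 = 4.04978 × 10^13 m³/s²
a = 43.89 Gm = 4.389 × 10^10 m
a³ = 8.45467 × 10^31 m³
T = 2π √(a³/GM) = 2π √((8.45467 × 10^31) / (4.04978 × 10^13)) = 2π × 1.44488 × 10^9 s
T = 9.07846 × 10^9 s ≈ 287.7 years

Final answer: 287.7 years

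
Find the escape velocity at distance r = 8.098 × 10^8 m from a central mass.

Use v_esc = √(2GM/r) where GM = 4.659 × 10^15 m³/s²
r = 8.098 × 10^8 m
GM = 4.659 × 10^15 m³/s²
2GM/r = 2 × (4.659 × 10^15) / (8.098 × 10^8) = 1.15065 × 10^7 m²/s²
v_esc = √(2GM/r) = 3392.13 m/s ≈ 3.392 km/s

Final answer: 3.392 km/s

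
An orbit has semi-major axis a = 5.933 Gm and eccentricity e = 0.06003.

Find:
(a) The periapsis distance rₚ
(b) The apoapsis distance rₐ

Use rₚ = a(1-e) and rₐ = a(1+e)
a = 5.933 Gm = 5.933 × 10^9 m
e = 0.06003:  1 − e = 0.93997,  1 + e = 1.06003
(a) rₚ = a(1 − e) = 5.933 × 10^9 m × 0.93997 = 5.57684 × 10^9 m ≈ 5.577 Gm
(b) rₐ = a(1 + e) = 5.933 × 10^9 m × 1.06003 = 6.28916 × 10^9 m ≈ 6.289 Gm

Final answer:
(a) rₚ = 5.577 Gm
(b) rₐ = 6.289 Gm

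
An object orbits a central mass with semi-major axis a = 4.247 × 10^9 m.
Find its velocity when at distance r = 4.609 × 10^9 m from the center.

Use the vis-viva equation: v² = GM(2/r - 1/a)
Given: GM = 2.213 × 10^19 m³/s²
a = 4.247 × 10^9 m
r = 4.609 × 10^9 m
GM = 2.213 × 10^19 m³/s²
2/r − 1/a = 4.33934 × 10^-10 − 2.3546 × 10^-10 = 1.98473 × 10^-10 m⁻¹
v² = GM (2/r − 1/a) = 4.39221 × 10^9 m²/s²
v = 66273.8 m/s ≈ 66.27 km/s

Final answer: 66.27 km/s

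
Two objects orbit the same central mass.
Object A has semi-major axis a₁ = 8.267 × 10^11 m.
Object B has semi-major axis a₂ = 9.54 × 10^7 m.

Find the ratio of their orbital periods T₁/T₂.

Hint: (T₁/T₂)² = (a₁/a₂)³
a₁ = 8.267 × 10^11 m
a₂ = 9.54 × 10^7 m
a₁/a₂ = 8665.62
T₁/T₂ = (a₁/a₂)^(3/2) = (8665.62)^1.5 = 806676

Final answer: T₁/T₂ = 8.067 × 10^5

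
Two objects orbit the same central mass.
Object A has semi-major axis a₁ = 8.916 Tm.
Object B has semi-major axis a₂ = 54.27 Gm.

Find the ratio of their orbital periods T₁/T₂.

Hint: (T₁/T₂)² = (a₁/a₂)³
a₁ = 8.916 Tm = 8.916 × 10^12 m
a₂ = 54.27 Gm = 5.427 × 10^10 m
a₁/a₂ = 164.29
T₁/T₂ = (a₁/a₂)^(3/2) = (164.29)^1.5 = 2105.79

Final answer: T₁/T₂ = 2106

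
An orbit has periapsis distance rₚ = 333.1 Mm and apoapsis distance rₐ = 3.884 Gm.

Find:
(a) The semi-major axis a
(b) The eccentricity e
rₚ = 333.1 Mm = 3.331 × 10^8 m
rₐ = 3.884 Gm = 3.884 × 10^9 m
(a) a = (rₚ + rₐ)/2 = 2.10855 × 10^9 m ≈ 2.109 Gm
(b) e = (rₐ − rₚ)/(rₐ + rₚ) = (3.5509 × 10^9) / (4.2171 × 10^9) = 0.842024

Final answer:
(a) a = 2.109 Gm
(b) e = 0.842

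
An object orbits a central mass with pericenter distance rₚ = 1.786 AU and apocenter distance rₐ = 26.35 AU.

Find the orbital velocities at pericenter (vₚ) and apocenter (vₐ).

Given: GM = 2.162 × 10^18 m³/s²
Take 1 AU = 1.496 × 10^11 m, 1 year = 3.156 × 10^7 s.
rₚ = 1.786 AU = 2.67186 × 10^11 m
rₐ = 26.35 AU = 3.94196 × 10^12 m
GM = 2.162 × 10^18 m³/s²
a = (rₚ + rₐ)/2 = 2.10457 × 10^12 m
Vis-viva: v² = GM (2/r − 1/a)
vₚ² = 2.162 × 10^18 × (7.48543 × 10^-12 − 4.75156 × 10^-13) = 1.51562 × 10^7 m²/s²
vₚ = 3893.1 m/s ≈ 0.8213 AU/year
vₐ² = 2.162 × 10^18 × (5.07362 × 10^-13 − 4.75156 × 10^-13) = 69629.4 m²/s²
vₐ = 263.874 m/s ≈ 263.9 m/s

Final answer: vₚ = 0.8213 AU/year, vₐ = 263.9 m/s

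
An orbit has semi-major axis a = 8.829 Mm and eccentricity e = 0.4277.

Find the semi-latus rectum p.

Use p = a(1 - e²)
a = 8.829 Mm = 8.829 × 10^6 m
e = 0.4277,  e² = 0.182927,  1 − e² = 0.817073
p = a(1 − e²) = 8.829 × 10^6 m × 0.817073 = 7.21393 × 10^6 m ≈ 7.214 Mm

Final answer: p = 7.214 Mm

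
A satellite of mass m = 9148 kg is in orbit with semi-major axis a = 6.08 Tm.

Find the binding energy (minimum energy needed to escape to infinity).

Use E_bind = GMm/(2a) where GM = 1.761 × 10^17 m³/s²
a = 6.08 Tm = 6.08 × 10^12 m
GM = 1.761 × 10^17 m³/s²
m = 9148 kg
GMm = 1.761 × 10^17 × 9148 = 1.61096 × 10^21 m³·kg/s²
2a = 1.216 × 10^13 m
E_bind = GMm/(2a) = 1.3248 × 10^8 J ≈ 132.5 MJ

Final answer: 132.5 MJ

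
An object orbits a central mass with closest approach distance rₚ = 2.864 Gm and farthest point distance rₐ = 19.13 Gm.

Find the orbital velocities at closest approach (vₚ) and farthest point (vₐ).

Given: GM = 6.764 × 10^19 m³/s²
rₚ = 2.864 Gm = 2.864 × 10^9 m
rₐ = 19.13 Gm = 1.913 × 10^10 m
GM = 6.764 × 10^19 m³/s²
a = (rₚ + rₐ)/2 = 1.0997 × 10^10 m
Vis-viva: v² = GM (2/r − 1/a)
vₚ² = 6.764 × 10^19 × (6.98324 × 10^-10 − 9.09339 × 10^-11) = 4.10839 × 10^10 m²/s²
vₚ = 202692 m/s ≈ 202.7 km/s
vₐ² = 6.764 × 10^19 × (1.04548 × 10^-10 − 9.09339 × 10^-11) = 9.20847 × 10^8 m²/s²
vₐ = 30345.5 m/s ≈ 30.35 km/s

Final answer: vₚ = 202.7 km/s, vₐ = 30.35 km/s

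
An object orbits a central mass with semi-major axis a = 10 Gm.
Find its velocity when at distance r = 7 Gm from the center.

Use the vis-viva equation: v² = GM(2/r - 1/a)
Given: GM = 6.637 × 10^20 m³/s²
a = 10 Gm = 1 × 10^10 m
r = 7 Gm = 7 × 10^9 m
GM = 6.637 × 10^20 m³/s²
2/r − 1/a = 2.85714 × 10^-10 − 1 × 10^-10 = 1.85714 × 10^-10 m⁻¹
v² = GM (2/r − 1/a) = 1.23259 × 10^11 m²/s²
v = 351082 m/s ≈ 351.1 km/s

Final answer: 351.1 km/s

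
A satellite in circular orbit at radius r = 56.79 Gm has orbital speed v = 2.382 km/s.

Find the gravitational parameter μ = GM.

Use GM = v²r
r = 56.79 Gm = 5.679 × 10^10 m
v = 2.382 km/s = 2382 m/s
v² = 5.67392 × 10^6 m²/s²
GM = v²r = 5.67392 × 10^6 × 5.679 × 10^10 = 3.22222 × 10^17 m³/s²
GM ≈ 3.222 × 10^17 m³/s²

Final answer: GM = 3.222 × 10^17 m³/s²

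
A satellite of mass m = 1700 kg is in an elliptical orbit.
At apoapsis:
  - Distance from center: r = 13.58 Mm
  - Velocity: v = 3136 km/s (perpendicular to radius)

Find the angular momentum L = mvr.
r = 13.58 Mm = 1.358 × 10^7 m
v = 3136 km/s = 3.136 × 10^6 m/s
vr = 3.136 × 10^6 × 1.358 × 10^7 = 4.25869 × 10^13 m²/s
L = m × vr = 1700 × 4.25869 × 10^13 = 7.23977 × 10^16 kg·m²/s ≈ 7.24 × 10^16 kg·m²/s

Final answer: L = 7.24 × 10^16 kg·m²/s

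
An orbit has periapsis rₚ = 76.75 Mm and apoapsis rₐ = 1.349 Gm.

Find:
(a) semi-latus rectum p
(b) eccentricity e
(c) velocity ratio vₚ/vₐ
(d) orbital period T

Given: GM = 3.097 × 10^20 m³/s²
rₚ = 76.75 Mm = 7.675 × 10^7 m
rₐ = 1.349 Gm = 1.349 × 10^9 m
GM = 3.097 × 10^20 m³/s²
a = (rₚ + rₐ)/2 = 7.12875 × 10^8 m
e = (rₐ − rₚ)/(rₐ + rₚ) = (1.27225 × 10^9) / (1.42575 × 10^9) = 0.892337
(a) 1 − e² = 0.203734;  p = a(1 − e²) = 7.12875 × 10^8 × 0.203734 = 1.45237 × 10^8 m ≈ 145.2 Mm
(b) e = 0.892337 ≈ 0.8923
(c) vₚ/vₐ = rₐ/rₚ (angular momentum) = (1.349 × 10^9) / (7.675 × 10^7) = 17.5765 ≈ 17.58
(d) a³ = 3.62276 × 10^26 m³;  T = 2π √(a³/GM) = 2π × 1081.56 s = 6795.62 s ≈ 1.888 hours

Final answer:
(a) semi-latus rectum p = 145.2 Mm
(b) eccentricity e = 0.8923
(c) velocity ratio vₚ/vₐ = 17.58
(d) orbital period T = 1.888 hours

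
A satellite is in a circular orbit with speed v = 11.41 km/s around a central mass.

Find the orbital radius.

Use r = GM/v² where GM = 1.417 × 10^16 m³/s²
v = 11.41 km/s = 11410 m/s
GM = 1.417 × 10^16 m³/s²
v² = 1.30188 × 10^8 m²/s²
r = GM/v² = (1.417 × 10^16) / (1.30188 × 10^8) = 1.08843 × 10^8 m ≈ 108.8 Mm

Final answer: 108.8 Mm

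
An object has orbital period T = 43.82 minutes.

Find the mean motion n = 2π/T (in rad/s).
T = 43.82 minutes = 2629.2 s
n = 2π / 2629.2 s = 0.00238977 rad/s ≈ 0.00239 rad/s

Final answer: n = 0.00239 rad/s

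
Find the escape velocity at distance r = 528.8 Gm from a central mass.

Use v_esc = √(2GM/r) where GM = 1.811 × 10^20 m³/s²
r = 528.8 Gm = 5.288 × 10^11 m
GM = 1.811 × 10^20 m³/s²
2GM/r = 2 × (1.811 × 10^20) / (5.288 × 10^11) = 6.84947 × 10^8 m²/s²
v_esc = √(2GM/r) = 26171.5 m/s ≈ 26.17 km/s

Final answer: 26.17 km/s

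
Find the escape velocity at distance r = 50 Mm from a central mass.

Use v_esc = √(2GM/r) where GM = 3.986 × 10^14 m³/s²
r = 50 Mm = 5 × 10^7 m
GM = 3.986 × 10^14 m³/s²
2GM/r = 2 × (3.986 × 10^14) / (5 × 10^7) = 1.5944 × 10^7 m²/s²
v_esc = √(2GM/r) = 3992.99 m/s ≈ 3.993 km/s

Final answer: 3.993 km/s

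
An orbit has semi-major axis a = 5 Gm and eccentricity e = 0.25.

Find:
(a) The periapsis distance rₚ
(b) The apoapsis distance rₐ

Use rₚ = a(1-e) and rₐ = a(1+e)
a = 5 Gm = 5 × 10^9 m
e = 0.25:  1 − e = 0.75,  1 + e = 1.25
(a) rₚ = a(1 − e) = 5 × 10^9 m × 0.75 = 3.75 × 10^9 m ≈ 3.75 Gm
(b) rₐ = a(1 + e) = 5 × 10^9 m × 1.25 = 6.25 × 10^9 m ≈ 6.25 Gm

Final answer:
(a) rₚ = 3.75 Gm
(b) rₐ = 6.25 Gm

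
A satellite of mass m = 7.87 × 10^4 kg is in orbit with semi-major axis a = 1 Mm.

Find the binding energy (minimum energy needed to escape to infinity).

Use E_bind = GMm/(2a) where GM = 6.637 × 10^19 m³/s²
a = 1 Mm = 1 × 10^6 m
GM = 6.637 × 10^19 m³/s²
m = 7.87 × 10^4 kg
GMm = 6.637 × 10^19 × 78700 = 5.22332 × 10^24 m³·kg/s²
2a = 2 × 10^6 m
E_bind = GMm/(2a) = 2.61166 × 10^18 J ≈ 2.612 EJ

Final answer: 2.612 EJ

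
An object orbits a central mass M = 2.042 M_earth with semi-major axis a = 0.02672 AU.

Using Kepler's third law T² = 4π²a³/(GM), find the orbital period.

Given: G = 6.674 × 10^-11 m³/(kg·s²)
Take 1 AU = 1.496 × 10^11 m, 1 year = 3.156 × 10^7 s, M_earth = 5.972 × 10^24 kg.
M = 2.042 M_earth = 1.21948 × 10^25 kg
GM = G × M = 6.674 × 10^-11 × 1.21948 × 10^25 = 8.13883 × 10^14 m³/s²
a = 0.02672 AU = 3.99731 × 10^9 m
a³ = 6.38711 × 10^28 m³
T = 2π √(a³/GM) = 2π √((6.38711 × 10^28) / (8.13883 × 10^14)) = 2π × 8.85872 × 10^6 s
T = 5.5661 × 10^7 s ≈ 1.764 years

Final answer: 1.764 years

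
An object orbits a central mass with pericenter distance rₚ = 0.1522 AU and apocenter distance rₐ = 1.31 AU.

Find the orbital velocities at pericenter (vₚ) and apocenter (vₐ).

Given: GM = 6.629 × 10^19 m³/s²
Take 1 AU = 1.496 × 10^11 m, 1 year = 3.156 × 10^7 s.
rₚ = 0.1522 AU = 2.27691 × 10^10 m
rₐ = 1.31 AU = 1.95976 × 10^11 m
GM = 6.629 × 10^19 m³/s²
a = (rₚ + rₐ)/2 = 1.09373 × 10^11 m
Vis-viva: v² = GM (2/r − 1/a)
vₚ² = 6.629 × 10^19 × (8.78383 × 10^-11 − 9.14306 × 10^-12) = 5.21671 × 10^9 m²/s²
vₚ = 72226.8 m/s ≈ 15.24 AU/year
vₐ² = 6.629 × 10^19 × (1.02053 × 10^-11 − 9.14306 × 10^-12) = 7.04179 × 10^7 m²/s²
vₐ = 8391.54 m/s ≈ 1.77 AU/year

Final answer: vₚ = 15.24 AU/year, vₐ = 1.77 AU/year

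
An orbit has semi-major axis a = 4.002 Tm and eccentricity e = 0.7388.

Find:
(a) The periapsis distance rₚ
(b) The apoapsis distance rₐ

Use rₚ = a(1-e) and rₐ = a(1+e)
a = 4.002 Tm = 4.002 × 10^12 m
e = 0.7388:  1 − e = 0.2612,  1 + e = 1.7388
(a) rₚ = a(1 − e) = 4.002 × 10^12 m × 0.2612 = 1.04532 × 10^12 m ≈ 1.045 Tm
(b) rₐ = a(1 + e) = 4.002 × 10^12 m × 1.7388 = 6.95868 × 10^12 m ≈ 6.959 Tm

Final answer:
(a) rₚ = 1.045 Tm
(b) rₐ = 6.959 Tm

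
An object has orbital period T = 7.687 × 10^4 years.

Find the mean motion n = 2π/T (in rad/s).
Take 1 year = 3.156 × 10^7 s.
T = 7.687 × 10^4 years = 2.42602 × 10^12 s
n = 2π / (2.42602 × 10^12 s) = 2.58992 × 10^-12 rad/s ≈ 2.59 × 10^-12 rad/s

Final answer: n = 2.59 × 10^-12 rad/s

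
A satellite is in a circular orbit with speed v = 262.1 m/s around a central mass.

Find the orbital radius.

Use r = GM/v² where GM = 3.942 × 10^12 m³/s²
v = 262.1 m/s
GM = 3.942 × 10^12 m³/s²
v² = 68696.4 m²/s²
r = GM/v² = (3.942 × 10^12) / 68696.4 = 5.73829 × 10^7 m ≈ 5.738 × 10^7 m

Final answer: 5.738 × 10^7 m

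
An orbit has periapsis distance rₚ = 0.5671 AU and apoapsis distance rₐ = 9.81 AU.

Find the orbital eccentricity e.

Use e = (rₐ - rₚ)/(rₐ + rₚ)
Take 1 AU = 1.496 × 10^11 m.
rₚ = 0.5671 AU = 8.48382 × 10^10 m
rₐ = 9.81 AU = 1.46758 × 10^12 m
rₐ − rₚ = 1.38274 × 10^12 m
rₐ + rₚ = 1.55241 × 10^12 m
e = (rₐ − rₚ)/(rₐ + rₚ) = 0.890702

Final answer: e = 0.8907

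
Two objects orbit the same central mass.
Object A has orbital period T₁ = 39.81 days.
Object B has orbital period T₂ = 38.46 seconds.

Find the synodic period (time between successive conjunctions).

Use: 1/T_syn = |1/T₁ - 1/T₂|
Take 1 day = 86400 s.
T₁ = 39.81 days = 3.43958 × 10^6 s
T₂ = 38.46 seconds
1/T₁ = 2.90733 × 10^-7 s⁻¹
1/T₂ = 0.026001 s⁻¹
|1/T₁ − 1/T₂| = 0.0260007 s⁻¹
T_syn = 1 / |1/T₁ − 1/T₂| = 38.4604 s ≈ 38.46 seconds

Final answer: T_syn = 38.46 seconds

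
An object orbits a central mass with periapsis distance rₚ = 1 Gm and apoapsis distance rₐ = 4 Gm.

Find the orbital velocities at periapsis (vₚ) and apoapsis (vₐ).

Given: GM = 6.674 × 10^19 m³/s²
rₚ = 1 Gm = 1 × 10^9 m
rₐ = 4 Gm = 4 × 10^9 m
GM = 6.674 × 10^19 m³/s²
a = (rₚ + rₐ)/2 = 2.5 × 10^9 m
Vis-viva: v² = GM (2/r − 1/a)
vₚ² = 6.674 × 10^19 × (2 × 10^-9 − 4 × 10^-10) = 1.06784 × 10^11 m²/s²
vₚ = 326778 m/s ≈ 326.8 km/s
vₐ² = 6.674 × 10^19 × (5 × 10^-10 − 4 × 10^-10) = 6.674 × 10^9 m²/s²
vₐ = 81694.6 m/s ≈ 81.69 km/s

Final answer: vₚ = 326.8 km/s, vₐ = 81.69 km/s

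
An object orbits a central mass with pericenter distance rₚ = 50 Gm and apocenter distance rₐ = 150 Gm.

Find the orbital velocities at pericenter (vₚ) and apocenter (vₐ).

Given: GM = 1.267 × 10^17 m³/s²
rₚ = 50 Gm = 5 × 10^10 m
rₐ = 150 Gm = 1.5 × 10^11 m
GM = 1.267 × 10^17 m³/s²
a = (rₚ + rₐ)/2 = 1 × 10^11 m
Vis-viva: v² = GM (2/r − 1/a)
vₚ² = 1.267 × 10^17 × (4 × 10^-11 − 1 × 10^-11) = 3.801 × 10^6 m²/s²
vₚ = 1949.62 m/s ≈ 1.95 km/s
vₐ² = 1.267 × 10^17 × (1.33333 × 10^-11 − 1 × 10^-11) = 422333 m²/s²
vₐ = 649.872 m/s ≈ 649.9 m/s

Final answer: vₚ = 1.95 km/s, vₐ = 649.9 m/s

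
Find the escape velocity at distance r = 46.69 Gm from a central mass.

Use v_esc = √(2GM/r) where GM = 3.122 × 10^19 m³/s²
r = 46.69 Gm = 4.669 × 10^10 m
GM = 3.122 × 10^19 m³/s²
2GM/r = 2 × (3.122 × 10^19) / (4.669 × 10^10) = 1.33733 × 10^9 m²/s²
v_esc = √(2GM/r) = 36569.5 m/s ≈ 36.57 km/s

Final answer: 36.57 km/s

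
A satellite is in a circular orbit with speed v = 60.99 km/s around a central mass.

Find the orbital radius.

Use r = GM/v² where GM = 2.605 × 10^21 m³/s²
v = 60.99 km/s = 60990 m/s
GM = 2.605 × 10^21 m³/s²
v² = 3.71978 × 10^9 m²/s²
r = GM/v² = (2.605 × 10^21) / (3.71978 × 10^9) = 7.0031 × 10^11 m ≈ 7.003 × 10^11 m

Final answer: 7.003 × 10^11 m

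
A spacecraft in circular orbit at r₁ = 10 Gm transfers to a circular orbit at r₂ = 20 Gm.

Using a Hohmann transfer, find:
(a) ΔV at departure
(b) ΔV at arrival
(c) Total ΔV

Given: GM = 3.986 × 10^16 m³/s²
r₁ = 10 Gm = 1 × 10^10 m
r₂ = 20 Gm = 2 × 10^10 m
GM = 3.986 × 10^16 m³/s²
Transfer ellipse: a_t = (r₁ + r₂)/2 = 1.5 × 10^10 m
Circular speed at r₁: v₁ = √(GM/r₁) = 1996.5 m/s
Transfer speed at r₁ (periapsis): v₁ₜ = √(GM(2/r₁ − 1/a_t)) = 2305.36 m/s
(a) ΔV₁ = v₁ₜ − v₁ = 308.859 m/s ≈ 308.9 m/s
Circular speed at r₂: v₂ = √(GM/r₂) = 1411.74 m/s
Transfer speed at r₂ (apoapsis): v₂ₜ = √(GM(2/r₂ − 1/a_t)) = 1152.68 m/s
(b) ΔV₂ = v₂ − v₂ₜ = 259.058 m/s ≈ 259.1 m/s
(c) ΔV_total = ΔV₁ + ΔV₂ = 567.918 m/s ≈ 567.9 m/s

Final answer:
(a) ΔV₁ = 308.9 m/s
(b) ΔV₂ = 259.1 m/s
(c) ΔV_total = 567.9 m/s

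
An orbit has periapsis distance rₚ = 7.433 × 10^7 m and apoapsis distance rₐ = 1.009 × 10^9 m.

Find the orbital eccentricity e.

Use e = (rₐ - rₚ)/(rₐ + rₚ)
rₚ = 7.433 × 10^7 m
rₐ = 1.009 × 10^9 m
rₐ − rₚ = 9.3467 × 10^8 m
rₐ + rₚ = 1.08333 × 10^9 m
e = (rₐ − rₚ)/(rₐ + rₚ) = 0.862775

Final answer: e = 0.8628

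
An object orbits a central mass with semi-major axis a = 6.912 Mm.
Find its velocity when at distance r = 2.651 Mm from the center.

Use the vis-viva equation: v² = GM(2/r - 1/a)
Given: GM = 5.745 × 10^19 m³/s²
a = 6.912 Mm = 6.912 × 10^6 m
r = 2.651 Mm = 2.651 × 10^6 m
GM = 5.745 × 10^19 m³/s²
2/r − 1/a = 7.54432 × 10^-7 − 1.44676 × 10^-7 = 6.09756 × 10^-7 m⁻¹
v² = GM (2/r − 1/a) = 3.50305 × 10^13 m²/s²
v = 5.91866 × 10^6 m/s ≈ 5919 km/s

Final answer: 5919 km/s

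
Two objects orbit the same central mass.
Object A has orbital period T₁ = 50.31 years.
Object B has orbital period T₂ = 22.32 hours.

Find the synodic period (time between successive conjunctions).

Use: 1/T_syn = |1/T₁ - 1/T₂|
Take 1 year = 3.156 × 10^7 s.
T₁ = 50.31 years = 1.58778 × 10^9 s
T₂ = 22.32 hours = 80352 s
1/T₁ = 6.29809 × 10^-10 s⁻¹
1/T₂ = 1.24452 × 10^-5 s⁻¹
|1/T₁ − 1/T₂| = 1.24446 × 10^-5 s⁻¹
T_syn = 1 / |1/T₁ − 1/T₂| = 80356.1 s ≈ 22.32 hours

Final answer: T_syn = 22.32 hours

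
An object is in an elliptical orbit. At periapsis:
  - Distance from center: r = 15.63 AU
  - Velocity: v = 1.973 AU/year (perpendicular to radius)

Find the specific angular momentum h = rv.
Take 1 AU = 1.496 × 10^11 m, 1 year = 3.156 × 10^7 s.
r = 15.63 AU = 2.33825 × 10^12 m
v = 1.973 AU/year = 9352.37 m/s
h = rv = 2.33825 × 10^12 × 9352.37 = 2.18682 × 10^16 m²/s ≈ 2.187 × 10^16 m²/s

Final answer: h = 2.187 × 10^16 m²/s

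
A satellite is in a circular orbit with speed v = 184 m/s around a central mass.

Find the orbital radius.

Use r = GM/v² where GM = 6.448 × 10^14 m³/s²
v = 184 m/s
GM = 6.448 × 10^14 m³/s²
v² = 33856 m²/s²
r = GM/v² = (6.448 × 10^14) / 33856 = 1.90454 × 10^10 m ≈ 1.905 × 10^10 m

Final answer: 1.905 × 10^10 m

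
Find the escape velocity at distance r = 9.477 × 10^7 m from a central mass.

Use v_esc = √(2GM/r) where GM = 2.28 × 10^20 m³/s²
r = 9.477 × 10^7 m
GM = 2.28 × 10^20 m³/s²
2GM/r = 2 × (2.28 × 10^20) / (9.477 × 10^7) = 4.81165 × 10^12 m²/s²
v_esc = √(2GM/r) = 2.19355 × 10^6 m/s ≈ 2194 km/s

Final answer: 2194 km/s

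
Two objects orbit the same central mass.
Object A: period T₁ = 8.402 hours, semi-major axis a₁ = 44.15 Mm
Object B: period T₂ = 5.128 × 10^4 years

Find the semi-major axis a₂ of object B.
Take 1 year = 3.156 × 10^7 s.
T₁ = 8.402 hours = 30247.2 s
T₂ = 5.128 × 10^4 years = 1.6184 × 10^12 s
a₁ = 44.15 Mm = 4.415 × 10^7 m
Kepler's third law: (T₂/T₁)² = (a₂/a₁)³  ⇒  a₂ = a₁ (T₂/T₁)^(2/3)
T₂/T₁ = 5.35057 × 10^7
(T₂/T₁)^(2/3) = 141993
a₂ = 4.415 × 10^7 m × 141993 = 6.26899 × 10^12 m ≈ 6.269 Tm

Final answer: a₂ = 6.269 Tm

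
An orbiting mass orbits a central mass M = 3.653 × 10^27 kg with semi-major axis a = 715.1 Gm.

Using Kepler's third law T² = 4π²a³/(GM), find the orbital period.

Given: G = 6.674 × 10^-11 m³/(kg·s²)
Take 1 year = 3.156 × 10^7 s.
M = 3.653 × 10^27 kg
GM = G × M = 6.674 × 10^-11 × 3.653 × 10^27 = 2.43801 × 10^17 m³/s²
a = 715.1 Gm = 7.151 × 10^11 m
a³ = 3.65679 × 10^35 m³
T = 2π √(a³/GM) = 2π √((3.65679 × 10^35) / (2.43801 × 10^17)) = 2π × 1.22471 × 10^9 s
T = 7.69506 × 10^9 s ≈ 243.8 years

Final answer: 243.8 years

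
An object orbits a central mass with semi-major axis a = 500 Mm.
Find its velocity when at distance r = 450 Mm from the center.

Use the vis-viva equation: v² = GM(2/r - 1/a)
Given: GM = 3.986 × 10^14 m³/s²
a = 500 Mm = 5 × 10^8 m
r = 450 Mm = 4.5 × 10^8 m
GM = 3.986 × 10^14 m³/s²
2/r − 1/a = 4.44444 × 10^-9 − 2 × 10^-9 = 2.44444 × 10^-9 m⁻¹
v² = GM (2/r − 1/a) = 974356 m²/s²
v = 987.095 m/s ≈ 987.1 m/s

Final answer: 987.1 m/s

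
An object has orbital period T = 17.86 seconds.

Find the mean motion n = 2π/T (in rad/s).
T = 17.86 seconds
n = 2π / 17.86 s = 0.351802 rad/s ≈ 0.3518 rad/s

Final answer: n = 0.3518 rad/s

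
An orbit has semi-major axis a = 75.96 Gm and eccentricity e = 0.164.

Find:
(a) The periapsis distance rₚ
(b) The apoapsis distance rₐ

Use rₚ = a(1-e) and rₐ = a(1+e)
a = 75.96 Gm = 7.596 × 10^10 m
e = 0.164:  1 − e = 0.836,  1 + e = 1.164
(a) rₚ = a(1 − e) = 7.596 × 10^10 m × 0.836 = 6.35026 × 10^10 m ≈ 63.5 Gm
(b) rₐ = a(1 + e) = 7.596 × 10^10 m × 1.164 = 8.84174 × 10^10 m ≈ 88.42 Gm

Final answer:
(a) rₚ = 63.5 Gm
(b) rₐ = 88.42 Gm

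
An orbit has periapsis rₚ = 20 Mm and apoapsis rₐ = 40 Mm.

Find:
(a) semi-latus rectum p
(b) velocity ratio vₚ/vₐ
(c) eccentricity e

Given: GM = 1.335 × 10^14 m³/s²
rₚ = 20 Mm = 2 × 10^7 m
rₐ = 40 Mm = 4 × 10^7 m
GM = 1.335 × 10^14 m³/s²
a = (rₚ + rₐ)/2 = 3 × 10^7 m
e = (rₐ − rₚ)/(rₐ + rₚ) = (2 × 10^7) / (6 × 10^7) = 0.333333
(a) 1 − e² = 0.888889;  p = a(1 − e²) = 3 × 10^7 × 0.888889 = 2.66667 × 10^7 m ≈ 26.67 Mm
(b) vₚ/vₐ = rₐ/rₚ (angular momentum) = (4 × 10^7) / (2 × 10^7) = 2 ≈ 2
(c) e = 0.333333 ≈ 0.3333

Final answer:
(a) semi-latus rectum p = 26.67 Mm
(b) velocity ratio vₚ/vₐ = 2
(c) eccentricity e = 0.3333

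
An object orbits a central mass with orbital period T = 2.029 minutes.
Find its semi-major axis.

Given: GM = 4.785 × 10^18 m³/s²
T = 2.029 minutes = 121.74 s
GM = 4.785 × 10^18 m³/s²
Kepler's third law: a³ = GM T² / (4π²)
T² = 14820.6 s²
a³ = (4.785 × 10^18) × 14820.6 / (4π²) = 1.79634 × 10^21 m³
a = (a³)^(1/3) = 1.21562 × 10^7 m ≈ 1.216 × 10^7 m

Final answer: 1.216 × 10^7 m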